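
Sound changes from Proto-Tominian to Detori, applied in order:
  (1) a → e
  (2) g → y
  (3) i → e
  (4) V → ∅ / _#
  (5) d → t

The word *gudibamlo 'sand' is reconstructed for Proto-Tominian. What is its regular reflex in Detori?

Detori: start from *gudibamlo.
  rule 1 (vowel merger): gudibamlo → gudibemlo
  rule 2 (unconditioned shift): gudibemlo → yudibemlo
  rule 3 (vowel merger): yudibemlo → yudebemlo
  rule 4 (apocope): yudebemlo → yudebeml
  rule 5 (unconditioned shift): yudebeml → yutebeml
  ⇒ Detori yutebeml

yutebeml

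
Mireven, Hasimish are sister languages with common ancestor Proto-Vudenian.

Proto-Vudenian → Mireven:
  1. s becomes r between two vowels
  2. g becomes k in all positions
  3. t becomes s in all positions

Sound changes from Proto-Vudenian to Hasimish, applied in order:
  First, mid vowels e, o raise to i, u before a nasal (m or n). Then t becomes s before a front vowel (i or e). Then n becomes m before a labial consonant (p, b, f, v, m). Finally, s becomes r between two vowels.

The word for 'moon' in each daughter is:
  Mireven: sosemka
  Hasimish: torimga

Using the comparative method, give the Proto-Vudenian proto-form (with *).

*totemga

Position 6: Mireven has k, Hasimish has g. Hasimish preserves g here (none of its changes turn any other segment into g), so the proto-segment is *g.
Position 4: Mireven has e, Hasimish has i. Mireven preserves e here (none of its changes turn any other segment into e), so the proto-segment is *e.
Verify the candidate proto-form against each daughter:
Mireven: *totemga
  totemga (rule 1 does not apply)
  totemga → totemka   [unconditioned shift]
  totemka → sosemka   [unconditioned shift]
  giving Mireven sosemka.
Hasimish: start from *totemga.
  rule 1 (pre-nasal raising): totemga → totimga
  rule 2 (palatalisation): totimga → tosimga
  rule 3: no change — tosimga
  rule 4 (rhotacism): tosimga → torimga
  ⇒ Hasimish torimga
No other proto-form is consistent with every reflex, so the reconstruction is *totemga.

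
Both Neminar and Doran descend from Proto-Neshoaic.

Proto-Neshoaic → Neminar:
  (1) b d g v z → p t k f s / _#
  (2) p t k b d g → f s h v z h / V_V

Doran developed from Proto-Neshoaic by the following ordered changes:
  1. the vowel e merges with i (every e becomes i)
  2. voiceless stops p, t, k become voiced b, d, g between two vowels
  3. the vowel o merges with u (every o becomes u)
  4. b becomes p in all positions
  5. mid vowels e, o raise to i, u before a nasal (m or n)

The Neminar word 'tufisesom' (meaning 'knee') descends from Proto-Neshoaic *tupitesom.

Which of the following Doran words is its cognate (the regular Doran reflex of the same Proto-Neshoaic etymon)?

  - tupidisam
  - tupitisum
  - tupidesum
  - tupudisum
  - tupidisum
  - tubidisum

tupidisum

Doran: start from *tupitesom.
  rule 1 (vowel merger): tupitesom → tupitisom
  rule 2 (intervocalic voicing): tupitisom → tubidisom
  rule 3 (vowel merger): tubidisom → tubidisum
  rule 4 (unconditioned shift): tubidisum → tupidisum
  rule 5: no change — tupidisum
  ⇒ Doran tupidisum
Only 'tupidisum' matches the regular Doran development of *tupitesom.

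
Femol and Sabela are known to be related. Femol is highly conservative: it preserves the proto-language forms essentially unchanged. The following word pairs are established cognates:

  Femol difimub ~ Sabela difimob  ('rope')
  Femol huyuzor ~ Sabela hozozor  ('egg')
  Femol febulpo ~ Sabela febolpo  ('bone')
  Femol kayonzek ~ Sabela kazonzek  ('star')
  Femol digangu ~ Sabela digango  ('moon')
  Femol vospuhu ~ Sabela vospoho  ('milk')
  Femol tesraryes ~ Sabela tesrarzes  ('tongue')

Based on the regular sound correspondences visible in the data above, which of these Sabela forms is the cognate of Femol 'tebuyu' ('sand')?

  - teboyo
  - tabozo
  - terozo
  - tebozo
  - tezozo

huyuzor ~ hozozor, febulpo ~ febolpo — Femol u corresponds to Sabela o after a consonant, before a consonant other than r, m, n, p, b, f, v.
huyuzor ~ hozozor — Femol y corresponds to Sabela z between vowels (before a back vowel).
digangu ~ digango, vospuhu ~ vospoho — Femol u corresponds to Sabela o word-finally.
Applying these to Femol 'tebuyu':
  tebuyu → teboyu   (u→o after a consonant, before a consonant other than r, m, n, p, b, f, v)
  teboyu → tebozu   (y→z between vowels (before a back vowel))
  tebozu → tebozo   (u→o word-finally)
So the Sabela cognate is 'tebozo'.

tebozo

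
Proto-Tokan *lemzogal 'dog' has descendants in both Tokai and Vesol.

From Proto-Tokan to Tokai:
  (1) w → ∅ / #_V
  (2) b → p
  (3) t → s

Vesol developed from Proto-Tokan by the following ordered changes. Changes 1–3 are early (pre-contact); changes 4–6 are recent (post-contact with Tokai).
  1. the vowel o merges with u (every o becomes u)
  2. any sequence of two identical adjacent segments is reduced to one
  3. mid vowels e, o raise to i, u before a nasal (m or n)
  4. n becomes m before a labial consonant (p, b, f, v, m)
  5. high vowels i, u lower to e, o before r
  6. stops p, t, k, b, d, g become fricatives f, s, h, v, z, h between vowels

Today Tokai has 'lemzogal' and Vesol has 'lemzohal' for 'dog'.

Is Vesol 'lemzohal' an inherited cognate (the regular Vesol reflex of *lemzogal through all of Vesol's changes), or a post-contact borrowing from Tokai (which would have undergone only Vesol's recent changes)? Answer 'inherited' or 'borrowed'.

borrowed

If inherited, *lemzogal would pass through all of Vesol's changes:
Vesol: start from *lemzogal.
  rule 1 (vowel merger): lemzogal → lemzugal
  rule 2: no change — lemzugal
  rule 3 (pre-nasal raising): lemzugal → limzugal
  rule 4: no change — limzugal
  rule 5: no change — limzugal
  rule 6 (intervocalic lenition): limzugal → limzuhal
  ⇒ Vesol limzuhal
If borrowed from Tokai 'lemzogal' after the early changes, it would undergo only the recent ones:
  rule 4 (nasal place assimilation): no change (lemzogal)
  rule 5 (pre-rhotic lowering): no change (lemzogal)
  rule 6 (intervocalic lenition): lemzogal → lemzohal
  ⇒ as a loan: lemzohal
Vesol 'lemzohal' matches the loan outcome 'lemzohal', not the inherited 'limzuhal' — it skipped the early Vesol changes, so it was borrowed from Tokai.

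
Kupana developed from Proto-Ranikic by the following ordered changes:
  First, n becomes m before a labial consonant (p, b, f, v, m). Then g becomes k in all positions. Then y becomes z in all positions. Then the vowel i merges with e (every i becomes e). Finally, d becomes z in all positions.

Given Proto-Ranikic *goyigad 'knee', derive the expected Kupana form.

Kupana: *goyigad
  goyigad (rule 1 does not apply)
  goyigad → koyikad   [unconditioned shift]
  koyikad → kozikad   [unconditioned shift]
  kozikad → kozekad   [vowel merger]
  kozekad → kozekaz   [unconditioned shift]
  giving Kupana kozekaz.

kozekaz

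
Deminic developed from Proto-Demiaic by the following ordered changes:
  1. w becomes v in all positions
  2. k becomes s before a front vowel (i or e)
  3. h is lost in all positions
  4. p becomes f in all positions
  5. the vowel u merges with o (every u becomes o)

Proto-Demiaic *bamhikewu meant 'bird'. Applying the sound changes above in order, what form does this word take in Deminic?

Deminic: *bamhikewu > bamhikevu > bamhisevu > bamisevu > bamisevo  (by unconditioned shift, palatalisation, h-loss, vowel merger)

bamisevo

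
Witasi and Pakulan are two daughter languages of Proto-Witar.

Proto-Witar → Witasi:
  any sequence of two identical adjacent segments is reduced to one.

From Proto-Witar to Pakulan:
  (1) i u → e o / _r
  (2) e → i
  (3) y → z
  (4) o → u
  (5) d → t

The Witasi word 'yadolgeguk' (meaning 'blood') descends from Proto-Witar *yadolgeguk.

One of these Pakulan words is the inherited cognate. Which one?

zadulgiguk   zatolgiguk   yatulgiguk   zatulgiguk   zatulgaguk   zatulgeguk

zatulgiguk

Pakulan: *yadolgeguk
  yadolgeguk (rule 1 does not apply)
  yadolgeguk → yadolgiguk   [vowel merger]
  yadolgiguk → zadolgiguk   [unconditioned shift]
  zadolgiguk → zadulgiguk   [vowel merger]
  zadulgiguk → zatulgiguk   [unconditioned shift]
  giving Pakulan zatulgiguk.
The other candidates each miss or misapply at least one Pakulan change.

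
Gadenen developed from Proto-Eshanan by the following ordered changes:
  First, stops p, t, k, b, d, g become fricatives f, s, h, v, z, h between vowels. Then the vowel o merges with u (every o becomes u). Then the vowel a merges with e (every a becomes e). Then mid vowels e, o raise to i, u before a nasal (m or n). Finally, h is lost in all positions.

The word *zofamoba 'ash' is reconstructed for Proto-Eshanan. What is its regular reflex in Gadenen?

zufimuve

Gadenen: start from *zofamoba.
  rule 1 (intervocalic lenition): zofamoba → zofamova
  rule 2 (vowel merger): zofamova → zufamuva
  rule 3 (vowel merger): zufamuva → zufemuve
  rule 4 (pre-nasal raising): zufemuve → zufimuve
  rule 5: no change — zufimuve
  ⇒ Gadenen zufimuve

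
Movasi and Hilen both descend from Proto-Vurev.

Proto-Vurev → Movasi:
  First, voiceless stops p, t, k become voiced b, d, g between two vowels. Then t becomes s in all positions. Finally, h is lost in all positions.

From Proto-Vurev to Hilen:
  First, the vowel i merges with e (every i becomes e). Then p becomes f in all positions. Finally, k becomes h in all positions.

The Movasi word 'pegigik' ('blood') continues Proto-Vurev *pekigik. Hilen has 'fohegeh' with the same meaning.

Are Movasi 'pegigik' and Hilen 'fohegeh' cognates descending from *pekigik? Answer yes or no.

Derive the expected Hilen reflex of *pekigik:
Hilen: *pekigik
  pekigik → pekegek   [vowel merger]
  pekegek → fekegek   [unconditioned shift]
  fekegek → fehegeh   [unconditioned shift]
  giving Hilen fehegeh.
The regular Hilen reflex would be 'fehegeh', but the attested form is 'fohegeh'. The correspondence is irregular, so they are not cognates (the Hilen form has a different source).

no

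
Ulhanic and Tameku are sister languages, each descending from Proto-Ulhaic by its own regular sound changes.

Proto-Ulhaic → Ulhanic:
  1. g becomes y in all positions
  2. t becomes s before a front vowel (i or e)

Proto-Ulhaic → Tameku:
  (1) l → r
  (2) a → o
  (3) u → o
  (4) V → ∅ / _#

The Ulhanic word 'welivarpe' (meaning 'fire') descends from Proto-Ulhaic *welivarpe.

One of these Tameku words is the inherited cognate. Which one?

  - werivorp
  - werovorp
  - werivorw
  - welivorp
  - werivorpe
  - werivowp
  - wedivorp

Tameku: start from *welivarpe.
  rule 1 (unconditioned shift): welivarpe → werivarpe
  rule 2 (vowel merger): werivarpe → werivorpe
  rule 3: no change — werivorpe
  rule 4 (apocope): werivorpe → werivorp
  ⇒ Tameku werivorp
The other candidates each miss or misapply at least one Tameku change.

werivorp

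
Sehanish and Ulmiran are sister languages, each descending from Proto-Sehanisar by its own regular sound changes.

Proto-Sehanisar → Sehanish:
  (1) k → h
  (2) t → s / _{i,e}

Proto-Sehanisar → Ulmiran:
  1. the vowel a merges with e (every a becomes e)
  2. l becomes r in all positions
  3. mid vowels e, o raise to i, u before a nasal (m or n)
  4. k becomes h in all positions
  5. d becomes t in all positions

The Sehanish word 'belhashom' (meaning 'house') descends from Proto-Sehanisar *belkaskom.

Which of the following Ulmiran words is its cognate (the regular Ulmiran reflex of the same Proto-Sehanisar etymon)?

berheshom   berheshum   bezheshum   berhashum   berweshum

berheshum

Ulmiran: *belkaskom
  belkaskom → belkeskom   [vowel merger]
  belkeskom → berkeskom   [unconditioned shift]
  berkeskom → berkeskum   [pre-nasal raising]
  berkeskum → berheshum   [unconditioned shift]
  berheshum (rule 5 does not apply)
  giving Ulmiran berheshum.
The other candidates each miss or misapply at least one Ulmiran change.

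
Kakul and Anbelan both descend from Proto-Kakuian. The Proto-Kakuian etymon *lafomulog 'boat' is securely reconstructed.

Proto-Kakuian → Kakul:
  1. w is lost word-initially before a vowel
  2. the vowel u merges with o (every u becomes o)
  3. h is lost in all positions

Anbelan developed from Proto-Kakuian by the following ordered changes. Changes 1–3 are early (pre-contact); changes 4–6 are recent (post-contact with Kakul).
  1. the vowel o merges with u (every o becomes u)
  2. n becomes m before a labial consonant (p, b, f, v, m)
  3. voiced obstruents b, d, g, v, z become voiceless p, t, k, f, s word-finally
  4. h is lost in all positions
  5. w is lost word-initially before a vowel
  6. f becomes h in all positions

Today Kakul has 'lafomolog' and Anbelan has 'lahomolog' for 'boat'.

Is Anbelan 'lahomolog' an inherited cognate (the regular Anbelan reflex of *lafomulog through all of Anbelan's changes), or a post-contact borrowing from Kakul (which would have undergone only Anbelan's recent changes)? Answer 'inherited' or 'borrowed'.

If inherited, *lafomulog would pass through all of Anbelan's changes:
Anbelan: start from *lafomulog.
  rule 1 (vowel merger): lafomulog → lafumulug
  rule 2: no change — lafumulug
  rule 3 (final devoicing): lafumulug → lafumuluk
  rule 4: no change — lafumuluk
  rule 5: no change — lafumuluk
  rule 6 (unconditioned shift): lafumuluk → lahumuluk
  ⇒ Anbelan lahumuluk
If borrowed from Kakul 'lafomolog' after the early changes, it would undergo only the recent ones:
  rule 4 (h-loss): no change (lafomolog)
  rule 5 (glide loss): no change (lafomolog)
  rule 6 (unconditioned shift): lafomolog → lahomolog
  ⇒ as a loan: lahomolog
Anbelan 'lahomolog' matches the loan outcome 'lahomolog', not the inherited 'lahumuluk' — it skipped the early Anbelan changes, so it was borrowed from Kakul.

borrowed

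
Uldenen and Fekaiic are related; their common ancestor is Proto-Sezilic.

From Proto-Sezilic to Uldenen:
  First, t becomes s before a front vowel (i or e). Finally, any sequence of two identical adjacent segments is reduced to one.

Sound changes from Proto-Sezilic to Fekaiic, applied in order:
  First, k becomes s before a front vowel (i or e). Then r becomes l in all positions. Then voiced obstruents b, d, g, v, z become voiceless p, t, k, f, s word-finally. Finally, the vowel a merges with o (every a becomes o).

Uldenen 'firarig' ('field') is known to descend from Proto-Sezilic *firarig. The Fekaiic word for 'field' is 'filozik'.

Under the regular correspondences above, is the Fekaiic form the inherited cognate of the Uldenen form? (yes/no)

no

Derive the expected Fekaiic reflex of *firarig:
Fekaiic: *firarig
  firarig (rule 1 does not apply)
  firarig → filalig   [unconditioned shift]
  filalig → filalik   [final devoicing]
  filalik → filolik   [vowel merger]
  giving Fekaiic filolik.
The regular Fekaiic reflex would be 'filolik', but the attested form is 'filozik'. The correspondence is irregular, so they are not cognates (the Fekaiic form has a different source).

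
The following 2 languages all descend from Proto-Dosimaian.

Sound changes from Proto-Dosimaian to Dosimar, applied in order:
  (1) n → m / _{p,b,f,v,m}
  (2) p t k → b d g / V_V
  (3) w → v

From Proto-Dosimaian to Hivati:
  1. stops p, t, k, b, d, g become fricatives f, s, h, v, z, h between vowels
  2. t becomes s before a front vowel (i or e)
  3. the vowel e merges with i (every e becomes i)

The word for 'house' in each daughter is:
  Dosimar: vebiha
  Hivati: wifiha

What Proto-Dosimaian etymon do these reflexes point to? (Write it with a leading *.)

*wepiha

Position 3: Dosimar has b, Hivati has f. Taking the neighbouring segments as reconstructed: Dosimar b could go back to *p or *b; Hivati f could go back to *p or *f — the one source consistent with every daughter is *p.
Position 2: Dosimar has e, Hivati has i. Dosimar preserves e here (none of its changes turn any other segment into e), so the proto-segment is *e.
Position 1: Dosimar has v, Hivati has w. Hivati preserves w here (none of its changes turn any other segment into w), so the proto-segment is *w.
This points to *wepiha. Verify forward in each daughter:
Dosimar: *wepiha
  wepiha (rule 1 does not apply)
  wepiha → webiha   [intervocalic voicing]
  webiha → vebiha   [unconditioned shift]
  giving Dosimar vebiha.
Hivati: start from *wepiha.
  rule 1 (intervocalic lenition): wepiha → wefiha
  rule 2: no change — wefiha
  rule 3 (vowel merger): wefiha → wifiha
  ⇒ Hivati wifiha
No other proto-form is consistent with every reflex, so the reconstruction is *wepiha.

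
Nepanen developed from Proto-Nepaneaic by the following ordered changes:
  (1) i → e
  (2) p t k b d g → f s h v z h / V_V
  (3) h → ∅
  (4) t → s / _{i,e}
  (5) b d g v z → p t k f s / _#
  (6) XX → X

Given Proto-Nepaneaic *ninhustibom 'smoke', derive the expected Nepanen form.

Nepanen: *ninhustibom
  ninhustibom → nenhustebom   [vowel merger]
  nenhustebom → nenhustevom   [intervocalic lenition]
  nenhustevom → nenustevom   [h-loss]
  nenustevom → nenussevom   [palatalisation]
  nenussevom (rule 5 does not apply)
  nenussevom → nenusevom   [degemination]
  giving Nepanen nenusevom.

nenusevom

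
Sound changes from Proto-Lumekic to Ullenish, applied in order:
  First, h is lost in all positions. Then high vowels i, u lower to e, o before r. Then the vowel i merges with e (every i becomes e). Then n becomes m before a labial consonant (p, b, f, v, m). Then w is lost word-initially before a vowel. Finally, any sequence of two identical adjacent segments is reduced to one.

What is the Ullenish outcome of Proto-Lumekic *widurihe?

edore

Ullenish: *widurihe > widurie > widorie > wedoree > edoree > edore  (by h-loss, pre-rhotic lowering, vowel merger, glide loss, degemination)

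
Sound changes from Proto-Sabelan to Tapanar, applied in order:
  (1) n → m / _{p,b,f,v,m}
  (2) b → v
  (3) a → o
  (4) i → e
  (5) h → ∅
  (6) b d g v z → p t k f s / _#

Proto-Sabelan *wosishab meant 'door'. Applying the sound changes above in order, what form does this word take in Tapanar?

wosesof

Tapanar: *wosishab > wosishav > wosishov > woseshov > wosesov > wosesof  (by unconditioned shift, vowel merger, vowel merger, h-loss, final devoicing)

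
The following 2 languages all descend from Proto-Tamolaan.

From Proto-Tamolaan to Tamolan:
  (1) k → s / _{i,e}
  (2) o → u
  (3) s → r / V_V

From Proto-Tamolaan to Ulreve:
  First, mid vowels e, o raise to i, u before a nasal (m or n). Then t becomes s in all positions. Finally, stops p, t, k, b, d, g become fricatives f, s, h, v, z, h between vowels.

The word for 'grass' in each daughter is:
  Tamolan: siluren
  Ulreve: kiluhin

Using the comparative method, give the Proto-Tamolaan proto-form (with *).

*kiluken

Position 6: Tamolan has e, Ulreve has i. Tamolan preserves e here (none of its changes turn any other segment into e), so the proto-segment is *e.
Position 1: Tamolan has s, Ulreve has k. Ulreve preserves k here (none of its changes turn any other segment into k), so the proto-segment is *k.
This points to *kiluken. Verify forward in each daughter:
Tamolan: *kiluken
  kiluken → silusen   [palatalisation]
  silusen (rule 2 does not apply)
  silusen → siluren   [rhotacism]
  giving Tamolan siluren.
Ulreve: start from *kiluken.
  rule 1 (pre-nasal raising): kiluken → kilukin
  rule 2: no change — kilukin
  rule 3 (intervocalic lenition): kilukin → kiluhin
  ⇒ Ulreve kiluhin
*kiluken is the unique common source.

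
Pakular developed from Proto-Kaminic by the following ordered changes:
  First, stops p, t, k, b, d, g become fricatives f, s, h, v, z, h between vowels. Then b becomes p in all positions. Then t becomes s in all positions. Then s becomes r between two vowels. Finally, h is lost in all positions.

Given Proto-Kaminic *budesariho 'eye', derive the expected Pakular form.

puzerario

Pakular: *budesariho
  budesariho → buzesariho   [intervocalic lenition]
  buzesariho → puzesariho   [unconditioned shift]
  puzesariho (rule 3 does not apply)
  puzesariho → puzerariho   [rhotacism]
  puzerariho → puzerario   [h-loss]
  giving Pakular puzerario.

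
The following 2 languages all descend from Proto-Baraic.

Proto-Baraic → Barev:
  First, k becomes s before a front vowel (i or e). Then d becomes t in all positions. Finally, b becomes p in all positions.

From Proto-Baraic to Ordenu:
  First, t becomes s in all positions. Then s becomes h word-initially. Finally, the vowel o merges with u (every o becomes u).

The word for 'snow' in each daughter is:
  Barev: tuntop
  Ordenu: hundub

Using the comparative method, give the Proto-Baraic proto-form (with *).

*tundob

Position 1: Barev has t, Ordenu has h. Taking the neighbouring segments as reconstructed: Barev t could go back to *t or *d; Ordenu h could go back to *t or *s or *h — the one source consistent with every daughter is *t.
Position 4: Barev has t, Ordenu has d. Ordenu preserves d here (none of its changes turn any other segment into d), so the proto-segment is *d.
Verify the candidate proto-form against each daughter:
Barev: *tundob > tuntob > tuntop  (by unconditioned shift, unconditioned shift)
Ordenu: start from *tundob.
  rule 1 (unconditioned shift): tundob → sundob
  rule 2 (debuccalisation): sundob → hundob
  rule 3 (vowel merger): hundob → hundub
  ⇒ Ordenu hundub
Only *tundob yields all of Barev tuntop, Ordenu hundub.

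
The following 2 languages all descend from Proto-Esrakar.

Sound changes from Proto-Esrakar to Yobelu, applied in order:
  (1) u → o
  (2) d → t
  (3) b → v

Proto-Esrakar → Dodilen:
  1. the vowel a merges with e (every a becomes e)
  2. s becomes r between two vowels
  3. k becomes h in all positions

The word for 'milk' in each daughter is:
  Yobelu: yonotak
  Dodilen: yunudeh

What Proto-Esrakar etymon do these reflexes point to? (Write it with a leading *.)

Position 7: Yobelu has k, Dodilen has h. Yobelu preserves k here (none of its changes turn any other segment into k), so the proto-segment is *k.
Position 6: Yobelu has a, Dodilen has e. Yobelu preserves a here (none of its changes turn any other segment into a), so the proto-segment is *a.
Continuing position by position gives *yunudak; check it forward:
Yobelu: start from *yunudak.
  rule 1 (vowel merger): yunudak → yonodak
  rule 2 (unconditioned shift): yonodak → yonotak
  rule 3: no change — yonotak
  ⇒ Yobelu yonotak
Dodilen: *yunudak
  yunudak → yunudek   [vowel merger]
  yunudek (rule 2 does not apply)
  yunudek → yunudeh   [unconditioned shift]
  giving Dodilen yunudeh.
*yunudak is the unique common source.

*yunudak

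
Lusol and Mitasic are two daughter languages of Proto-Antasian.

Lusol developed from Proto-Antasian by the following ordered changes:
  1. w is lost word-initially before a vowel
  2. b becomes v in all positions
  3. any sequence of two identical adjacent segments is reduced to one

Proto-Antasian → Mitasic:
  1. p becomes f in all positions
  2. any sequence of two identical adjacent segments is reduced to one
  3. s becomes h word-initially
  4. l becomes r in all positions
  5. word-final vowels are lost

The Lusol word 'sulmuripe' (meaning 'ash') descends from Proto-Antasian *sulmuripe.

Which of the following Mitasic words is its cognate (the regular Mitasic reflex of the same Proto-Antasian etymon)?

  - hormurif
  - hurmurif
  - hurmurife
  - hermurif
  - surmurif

Mitasic: *sulmuripe
  sulmuripe → sulmurife   [unconditioned shift]
  sulmurife (rule 2 does not apply)
  sulmurife → hulmurife   [debuccalisation]
  hulmurife → hurmurife   [unconditioned shift]
  hurmurife → hurmurif   [apocope]
  giving Mitasic hurmurif.
Only 'hurmurif' matches the regular Mitasic development of *sulmuripe.

hurmurif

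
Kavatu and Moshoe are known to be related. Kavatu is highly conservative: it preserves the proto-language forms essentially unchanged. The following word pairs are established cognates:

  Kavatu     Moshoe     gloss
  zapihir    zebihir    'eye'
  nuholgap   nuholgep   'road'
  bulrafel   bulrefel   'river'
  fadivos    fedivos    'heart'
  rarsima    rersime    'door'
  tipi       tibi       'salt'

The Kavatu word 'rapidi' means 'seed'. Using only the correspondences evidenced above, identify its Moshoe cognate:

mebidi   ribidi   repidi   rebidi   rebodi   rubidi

zapihir ~ zebihir, nuholgap ~ nuholgep — Kavatu a corresponds to Moshoe e after a consonant, before a labial obstruent.
zapihir ~ zebihir, tipi ~ tibi — Kavatu p corresponds to Moshoe b between vowels (before a front vowel).
Applying these to Kavatu 'rapidi':
  rapidi → repidi   (a→e after a consonant, before a labial obstruent)
  repidi → rebidi   (p→b between vowels (before a front vowel))
So the Moshoe cognate is 'rebidi'.

rebidi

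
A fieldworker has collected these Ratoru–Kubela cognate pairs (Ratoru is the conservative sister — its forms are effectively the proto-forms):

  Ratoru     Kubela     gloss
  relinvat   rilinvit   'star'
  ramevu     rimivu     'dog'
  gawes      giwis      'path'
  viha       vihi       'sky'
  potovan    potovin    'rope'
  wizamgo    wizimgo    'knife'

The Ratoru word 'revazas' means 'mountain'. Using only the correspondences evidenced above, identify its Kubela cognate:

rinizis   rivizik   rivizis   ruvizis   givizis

ramevu ~ rimivu — Ratoru e corresponds to Kubela i after a consonant, before a labial obstruent.
relinvat ~ rilinvit, gawes ~ giwis — Ratoru a corresponds to Kubela i after a consonant, before a consonant other than r, m, n, p, b, f, v.
Applying these to Ratoru 'revazas':
  revazas → rivazas   (e→i after a consonant, before a labial obstruent)
  rivazas → rivizas   (a→i after a consonant, before a consonant other than r, m, n, p, b, f, v)
  rivizas → rivizis   (a→i after a consonant, before a consonant other than r, m, n, p, b, f, v)
So the Kubela cognate is 'rivizis'.

rivizis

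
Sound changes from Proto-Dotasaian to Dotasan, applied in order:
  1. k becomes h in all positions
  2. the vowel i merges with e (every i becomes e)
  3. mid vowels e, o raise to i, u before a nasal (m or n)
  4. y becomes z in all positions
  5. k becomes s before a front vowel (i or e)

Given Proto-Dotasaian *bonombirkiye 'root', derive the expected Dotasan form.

Dotasan: start from *bonombirkiye.
  rule 1 (unconditioned shift): bonombirkiye → bonombirhiye
  rule 2 (vowel merger): bonombirhiye → bonomberheye
  rule 3 (pre-nasal raising): bonomberheye → bunumberheye
  rule 4 (unconditioned shift): bunumberheye → bunumberheze
  rule 5: no change — bunumberheze
  ⇒ Dotasan bunumberheze

bunumberheze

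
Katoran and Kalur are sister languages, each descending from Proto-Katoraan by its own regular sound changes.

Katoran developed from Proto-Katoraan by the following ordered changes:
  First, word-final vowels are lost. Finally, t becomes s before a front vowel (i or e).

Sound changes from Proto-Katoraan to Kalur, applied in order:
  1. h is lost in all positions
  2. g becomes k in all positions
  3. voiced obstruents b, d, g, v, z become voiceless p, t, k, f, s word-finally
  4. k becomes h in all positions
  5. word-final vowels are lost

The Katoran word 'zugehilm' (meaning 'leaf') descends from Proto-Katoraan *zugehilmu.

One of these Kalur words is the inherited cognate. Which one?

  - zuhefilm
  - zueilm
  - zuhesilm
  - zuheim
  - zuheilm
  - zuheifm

zuheilm

Kalur: *zugehilmu > zugeilmu > zukeilmu > zuheilmu > zuheilm  (by h-loss, unconditioned shift, unconditioned shift, apocope)
Only 'zuheilm' matches the regular Kalur development of *zugehilmu.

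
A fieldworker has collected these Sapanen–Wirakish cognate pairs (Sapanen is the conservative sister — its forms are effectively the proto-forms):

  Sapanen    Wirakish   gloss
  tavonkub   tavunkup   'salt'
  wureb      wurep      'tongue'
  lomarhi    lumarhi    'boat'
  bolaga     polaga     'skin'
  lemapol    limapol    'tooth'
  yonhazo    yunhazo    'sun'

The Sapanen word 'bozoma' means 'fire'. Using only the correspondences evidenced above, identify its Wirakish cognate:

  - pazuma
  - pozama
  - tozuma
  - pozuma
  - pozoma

bolaga ~ polaga — Sapanen b corresponds to Wirakish p word-initially before a back vowel.
lomarhi ~ lumarhi — Sapanen o corresponds to Wirakish u after a consonant, before a nasal.
Applying these to Sapanen 'bozoma':
  bozoma → pozoma   (b→p word-initially before a back vowel)
  pozoma → pozuma   (o→u after a consonant, before a nasal)
So the Wirakish cognate is 'pozuma'.

pozuma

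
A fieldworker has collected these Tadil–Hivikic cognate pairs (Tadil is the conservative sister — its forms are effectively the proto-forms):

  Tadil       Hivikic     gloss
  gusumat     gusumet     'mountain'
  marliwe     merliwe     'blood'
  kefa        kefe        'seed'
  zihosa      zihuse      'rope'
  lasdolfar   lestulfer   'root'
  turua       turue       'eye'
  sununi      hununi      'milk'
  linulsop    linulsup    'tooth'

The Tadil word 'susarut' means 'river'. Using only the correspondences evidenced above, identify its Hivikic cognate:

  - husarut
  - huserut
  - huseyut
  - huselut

huserut

sununi ~ hununi — Tadil s corresponds to Hivikic h word-initially before a back vowel.
marliwe ~ merliwe, lasdolfar ~ lestulfer — Tadil a corresponds to Hivikic e after a consonant, before r.
Applying these to Tadil 'susarut':
  susarut → husarut   (s→h word-initially before a back vowel)
  husarut → huserut   (a→e after a consonant, before r)
So the Hivikic cognate is 'huserut'.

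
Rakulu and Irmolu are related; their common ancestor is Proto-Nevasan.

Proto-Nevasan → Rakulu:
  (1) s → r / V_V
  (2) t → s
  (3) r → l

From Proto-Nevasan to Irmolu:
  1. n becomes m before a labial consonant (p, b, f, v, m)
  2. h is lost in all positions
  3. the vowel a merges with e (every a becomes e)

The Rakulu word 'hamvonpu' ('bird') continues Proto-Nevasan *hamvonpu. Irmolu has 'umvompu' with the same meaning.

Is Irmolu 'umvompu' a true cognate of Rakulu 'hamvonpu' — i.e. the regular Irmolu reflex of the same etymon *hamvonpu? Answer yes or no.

Derive the expected Irmolu reflex of *hamvonpu:
Irmolu: *hamvonpu
  hamvonpu → hamvompu   [nasal place assimilation]
  hamvompu → amvompu   [h-loss]
  amvompu → emvompu   [vowel merger]
  giving Irmolu emvompu.
The regular Irmolu reflex would be 'emvompu', but the attested form is 'umvompu'. The correspondence is irregular, so they are not cognates (the Irmolu form has a different source).

no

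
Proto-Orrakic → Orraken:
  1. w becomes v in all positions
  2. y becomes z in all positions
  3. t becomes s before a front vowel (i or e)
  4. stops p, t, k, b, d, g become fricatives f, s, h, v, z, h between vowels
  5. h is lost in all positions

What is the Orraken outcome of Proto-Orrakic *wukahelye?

vuaelze

Orraken: *wukahelye > vukahelye > vukahelze > vuhahelze > vuaelze  (by unconditioned shift, unconditioned shift, intervocalic lenition, h-loss)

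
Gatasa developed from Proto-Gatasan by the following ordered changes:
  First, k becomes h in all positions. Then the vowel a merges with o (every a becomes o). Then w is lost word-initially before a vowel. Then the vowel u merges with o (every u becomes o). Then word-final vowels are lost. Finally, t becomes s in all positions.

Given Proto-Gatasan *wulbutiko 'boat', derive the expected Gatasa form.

olbosih

Gatasa: start from *wulbutiko.
  rule 1 (unconditioned shift): wulbutiko → wulbutiho
  rule 2: no change — wulbutiho
  rule 3 (glide loss): wulbutiho → ulbutiho
  rule 4 (vowel merger): ulbutiho → olbotiho
  rule 5 (apocope): olbotiho → olbotih
  rule 6 (unconditioned shift): olbotih → olbosih
  ⇒ Gatasa olbosih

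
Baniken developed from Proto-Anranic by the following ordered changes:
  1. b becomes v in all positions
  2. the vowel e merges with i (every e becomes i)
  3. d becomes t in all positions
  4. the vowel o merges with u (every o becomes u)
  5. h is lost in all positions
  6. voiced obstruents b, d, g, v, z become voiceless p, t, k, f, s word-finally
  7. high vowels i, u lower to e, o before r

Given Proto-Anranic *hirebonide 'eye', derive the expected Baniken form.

erivuniti

Baniken: *hirebonide > hirevonide > hirivonidi > hirivoniti > hirivuniti > irivuniti > erivuniti  (by unconditioned shift, vowel merger, unconditioned shift, vowel merger, h-loss, pre-rhotic lowering)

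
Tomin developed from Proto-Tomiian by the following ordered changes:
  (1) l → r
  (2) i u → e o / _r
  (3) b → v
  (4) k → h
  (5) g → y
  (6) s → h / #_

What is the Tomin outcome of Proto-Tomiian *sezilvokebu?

Tomin: *sezilvokebu
  sezilvokebu → sezirvokebu   [unconditioned shift]
  sezirvokebu → sezervokebu   [pre-rhotic lowering]
  sezervokebu → sezervokevu   [unconditioned shift]
  sezervokevu → sezervohevu   [unconditioned shift]
  sezervohevu (rule 5 does not apply)
  sezervohevu → hezervohevu   [debuccalisation]
  giving Tomin hezervohevu.

hezervohevu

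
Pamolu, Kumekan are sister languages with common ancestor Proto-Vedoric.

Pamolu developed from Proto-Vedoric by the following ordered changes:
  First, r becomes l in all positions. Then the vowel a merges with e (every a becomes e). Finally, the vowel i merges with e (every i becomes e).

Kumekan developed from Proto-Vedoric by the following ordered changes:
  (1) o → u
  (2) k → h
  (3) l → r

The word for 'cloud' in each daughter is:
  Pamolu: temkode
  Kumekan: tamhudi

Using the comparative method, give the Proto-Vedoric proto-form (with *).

*tamkodi

Position 5: Pamolu has o, Kumekan has u. Pamolu preserves o here (none of its changes turn any other segment into o), so the proto-segment is *o.
Position 2: Pamolu has e, Kumekan has a. Kumekan preserves a here (none of its changes turn any other segment into a), so the proto-segment is *a.
Position 7: Pamolu has e, Kumekan has i. Kumekan preserves i here (none of its changes turn any other segment into i), so the proto-segment is *i.
Verify the candidate proto-form against each daughter:
Pamolu: *tamkodi > temkodi > temkode  (by vowel merger, vowel merger)
Kumekan: start from *tamkodi.
  rule 1 (vowel merger): tamkodi → tamkudi
  rule 2 (unconditioned shift): tamkudi → tamhudi
  rule 3: no change — tamhudi
  ⇒ Kumekan tamhudi
*tamkodi is the unique common source.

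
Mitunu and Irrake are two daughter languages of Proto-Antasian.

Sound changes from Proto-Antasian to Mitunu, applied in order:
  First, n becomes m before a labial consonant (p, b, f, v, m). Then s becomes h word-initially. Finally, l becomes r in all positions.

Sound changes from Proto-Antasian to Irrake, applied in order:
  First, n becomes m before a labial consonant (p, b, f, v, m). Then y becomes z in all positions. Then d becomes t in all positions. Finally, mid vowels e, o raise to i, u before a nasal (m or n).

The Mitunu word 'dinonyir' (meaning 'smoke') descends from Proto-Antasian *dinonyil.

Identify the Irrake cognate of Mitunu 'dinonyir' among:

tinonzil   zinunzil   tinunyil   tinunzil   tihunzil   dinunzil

Irrake: *dinonyil > dinonzil > tinonzil > tinunzil  (by unconditioned shift, unconditioned shift, pre-nasal raising)
Only 'tinunzil' matches the regular Irrake development of *dinonyil.

tinunzil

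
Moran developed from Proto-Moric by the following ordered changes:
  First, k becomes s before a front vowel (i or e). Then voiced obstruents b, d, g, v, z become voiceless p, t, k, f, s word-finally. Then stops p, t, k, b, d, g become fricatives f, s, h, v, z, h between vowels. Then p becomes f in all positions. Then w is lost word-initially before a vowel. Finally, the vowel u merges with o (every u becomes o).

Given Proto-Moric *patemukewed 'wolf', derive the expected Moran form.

fasemosewet

Moran: *patemukewed > patemusewed > patemusewet > pasemusewet > fasemusewet > fasemosewet  (by palatalisation, final devoicing, intervocalic lenition, unconditioned shift, vowel merger)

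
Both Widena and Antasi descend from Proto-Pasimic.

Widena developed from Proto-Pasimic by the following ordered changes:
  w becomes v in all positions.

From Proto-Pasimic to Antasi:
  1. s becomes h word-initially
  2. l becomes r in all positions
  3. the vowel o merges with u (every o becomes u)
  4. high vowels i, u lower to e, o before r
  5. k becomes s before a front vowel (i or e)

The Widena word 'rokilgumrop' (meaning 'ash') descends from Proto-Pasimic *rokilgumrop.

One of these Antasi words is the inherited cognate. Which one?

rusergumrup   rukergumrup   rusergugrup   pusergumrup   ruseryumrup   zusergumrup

Antasi: *rokilgumrop > rokirgumrop > rukirgumrup > rukergumrup > rusergumrup  (by unconditioned shift, vowel merger, pre-rhotic lowering, palatalisation)
Only 'rusergumrup' matches the regular Antasi development of *rokilgumrop.

rusergumrup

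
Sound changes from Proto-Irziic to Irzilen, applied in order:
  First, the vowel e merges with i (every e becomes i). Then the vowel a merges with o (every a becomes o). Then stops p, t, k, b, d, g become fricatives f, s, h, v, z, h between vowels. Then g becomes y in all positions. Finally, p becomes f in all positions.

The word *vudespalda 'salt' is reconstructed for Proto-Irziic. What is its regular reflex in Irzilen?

vuzisfoldo

Irzilen: *vudespalda > vudispalda > vudispoldo > vuzispoldo > vuzisfoldo  (by vowel merger, vowel merger, intervocalic lenition, unconditioned shift)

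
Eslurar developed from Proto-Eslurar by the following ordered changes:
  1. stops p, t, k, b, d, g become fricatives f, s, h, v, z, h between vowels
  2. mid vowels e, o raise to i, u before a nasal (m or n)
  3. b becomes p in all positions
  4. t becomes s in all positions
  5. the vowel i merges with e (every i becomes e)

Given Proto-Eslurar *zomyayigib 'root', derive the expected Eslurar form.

Eslurar: *zomyayigib
  zomyayigib → zomyayihib   [intervocalic lenition]
  zomyayihib → zumyayihib   [pre-nasal raising]
  zumyayihib → zumyayihip   [unconditioned shift]
  zumyayihip (rule 4 does not apply)
  zumyayihip → zumyayehep   [vowel merger]
  giving Eslurar zumyayehep.

zumyayehep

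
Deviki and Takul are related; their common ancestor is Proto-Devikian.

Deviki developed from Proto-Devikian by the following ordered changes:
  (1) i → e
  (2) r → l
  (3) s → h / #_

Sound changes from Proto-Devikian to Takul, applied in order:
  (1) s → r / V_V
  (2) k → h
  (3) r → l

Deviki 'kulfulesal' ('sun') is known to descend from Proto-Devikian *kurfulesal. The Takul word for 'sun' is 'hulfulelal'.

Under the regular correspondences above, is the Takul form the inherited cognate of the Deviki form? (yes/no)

Derive the expected Takul reflex of *kurfulesal:
Takul: *kurfulesal > kurfuleral > hurfuleral > hulfulelal  (by rhotacism, unconditioned shift, unconditioned shift)
Takul 'hulfulelal' matches the regular reflex exactly, so the pair is cognate.

yes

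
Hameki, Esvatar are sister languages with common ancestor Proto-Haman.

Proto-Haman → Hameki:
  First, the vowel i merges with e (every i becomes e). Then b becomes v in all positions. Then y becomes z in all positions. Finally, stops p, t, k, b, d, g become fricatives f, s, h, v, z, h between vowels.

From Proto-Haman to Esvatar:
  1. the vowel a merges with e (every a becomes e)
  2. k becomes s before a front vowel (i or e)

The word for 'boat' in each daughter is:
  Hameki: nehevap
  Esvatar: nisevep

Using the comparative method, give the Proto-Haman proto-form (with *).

Position 3: Hameki has h, Esvatar has s. Taking the neighbouring segments as reconstructed: Hameki h could go back to *k or *g or *h; Esvatar s could go back to *k or *s — the one source consistent with every daughter is *k.
Position 2: Hameki has e, Esvatar has i. Esvatar preserves i here (none of its changes turn any other segment into i), so the proto-segment is *i.
Verify the candidate proto-form against each daughter:
Hameki: *nikevap
  nikevap → nekevap   [vowel merger]
  nekevap (rule 2 does not apply)
  nekevap (rule 3 does not apply)
  nekevap → nehevap   [intervocalic lenition]
  giving Hameki nehevap.
Esvatar: start from *nikevap.
  rule 1 (vowel merger): nikevap → nikevep
  rule 2 (palatalisation): nikevep → nisevep
  ⇒ Esvatar nisevep
No other proto-form is consistent with every reflex, so the reconstruction is *nikevap.

*nikevap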